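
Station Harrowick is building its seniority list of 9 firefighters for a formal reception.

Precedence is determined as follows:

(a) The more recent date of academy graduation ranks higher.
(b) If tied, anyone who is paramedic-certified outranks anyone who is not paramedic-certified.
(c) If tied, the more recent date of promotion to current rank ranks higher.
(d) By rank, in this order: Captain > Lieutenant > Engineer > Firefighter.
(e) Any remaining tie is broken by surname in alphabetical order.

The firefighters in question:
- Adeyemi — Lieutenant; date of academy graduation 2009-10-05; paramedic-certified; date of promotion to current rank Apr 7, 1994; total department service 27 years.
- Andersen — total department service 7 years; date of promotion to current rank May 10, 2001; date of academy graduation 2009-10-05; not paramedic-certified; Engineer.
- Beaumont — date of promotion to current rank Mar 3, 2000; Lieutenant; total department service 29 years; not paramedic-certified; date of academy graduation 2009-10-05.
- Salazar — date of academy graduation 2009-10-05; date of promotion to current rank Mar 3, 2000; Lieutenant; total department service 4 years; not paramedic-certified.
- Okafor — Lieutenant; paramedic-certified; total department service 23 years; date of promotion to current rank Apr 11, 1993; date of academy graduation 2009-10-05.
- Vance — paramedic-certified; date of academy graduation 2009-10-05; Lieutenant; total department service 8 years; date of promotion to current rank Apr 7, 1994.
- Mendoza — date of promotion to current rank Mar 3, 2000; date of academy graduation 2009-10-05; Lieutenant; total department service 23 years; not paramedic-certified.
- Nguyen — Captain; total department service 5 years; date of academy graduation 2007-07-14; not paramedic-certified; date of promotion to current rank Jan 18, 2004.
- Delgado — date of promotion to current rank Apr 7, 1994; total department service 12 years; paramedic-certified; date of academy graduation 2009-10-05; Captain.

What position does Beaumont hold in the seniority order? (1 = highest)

By date of academy graduation (later first): Delgado, Adeyemi, Vance, Okafor, Andersen, Beaumont, Mendoza and Salazar (each 2009-10-05); then Nguyen (2007-07-14).
Among Delgado, Adeyemi, Vance, Okafor, Andersen, Beaumont, Mendoza and Salazar, paramedic-certified before not paramedic-certified: Delgado, Adeyemi, Vance and Okafor (paramedic-certified) before Andersen, Beaumont, Mendoza and Salazar (not paramedic-certified).
Among Delgado, Adeyemi, Vance and Okafor, by date of promotion to current rank (later first): Delgado, Adeyemi and Vance (Apr 7, 1994) before Okafor (Apr 11, 1993).
Among Delgado, Adeyemi and Vance, by rank: Delgado (Captain) before Adeyemi and Vance (Lieutenant).
Among Adeyemi and Vance, alphabetically by surname: Adeyemi before Vance.
Among Andersen, Beaumont, Mendoza and Salazar, by date of promotion to current rank (later first): Andersen (May 10, 2001) before Beaumont, Mendoza and Salazar (Mar 3, 2000).
Beaumont, Mendoza and Salazar are each Lieutenant, so the next rule applies.
Among Beaumont, Mendoza and Salazar, alphabetically by surname: Beaumont before Mendoza before Salazar.
Order: Delgado, Adeyemi, Vance, Okafor, Andersen, Beaumont, Mendoza, Salazar, Nguyen. So position 6.

6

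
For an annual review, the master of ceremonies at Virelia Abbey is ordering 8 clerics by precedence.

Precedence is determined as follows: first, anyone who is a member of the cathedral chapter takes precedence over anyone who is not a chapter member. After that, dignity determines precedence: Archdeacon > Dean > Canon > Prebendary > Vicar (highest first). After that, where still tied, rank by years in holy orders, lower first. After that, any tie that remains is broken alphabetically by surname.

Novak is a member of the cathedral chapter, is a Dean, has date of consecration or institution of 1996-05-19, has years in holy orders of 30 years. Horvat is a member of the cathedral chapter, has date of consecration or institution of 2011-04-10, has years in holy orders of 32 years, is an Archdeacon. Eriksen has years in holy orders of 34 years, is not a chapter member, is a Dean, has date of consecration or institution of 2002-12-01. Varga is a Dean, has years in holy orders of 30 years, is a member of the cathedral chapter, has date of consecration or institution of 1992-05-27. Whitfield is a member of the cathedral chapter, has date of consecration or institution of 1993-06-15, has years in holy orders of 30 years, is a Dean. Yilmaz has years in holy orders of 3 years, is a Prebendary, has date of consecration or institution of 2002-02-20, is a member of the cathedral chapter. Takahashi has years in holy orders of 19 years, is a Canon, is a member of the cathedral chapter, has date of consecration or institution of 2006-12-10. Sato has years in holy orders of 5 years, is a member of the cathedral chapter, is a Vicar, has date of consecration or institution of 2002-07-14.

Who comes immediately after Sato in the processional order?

Eriksen

By the first rule: Horvat, Novak, Varga, Whitfield, Takahashi, Yilmaz and Sato (each a member of the cathedral chapter); then Eriksen (not a chapter member).
Among Horvat, Novak, Varga, Whitfield, Takahashi, Yilmaz and Sato, by dignity: Horvat (Archdeacon) before Novak, Varga and Whitfield (Dean) before Takahashi (Canon) before Yilmaz (Prebendary) before Sato (Vicar).
Novak, Varga and Whitfield all have years in holy orders 30 years, so the next rule applies.
Among Novak, Varga and Whitfield, alphabetically by surname: Novak before Varga before Whitfield.
Order: Horvat, Novak, Varga, Whitfield, Takahashi, Yilmaz, Sato, Eriksen.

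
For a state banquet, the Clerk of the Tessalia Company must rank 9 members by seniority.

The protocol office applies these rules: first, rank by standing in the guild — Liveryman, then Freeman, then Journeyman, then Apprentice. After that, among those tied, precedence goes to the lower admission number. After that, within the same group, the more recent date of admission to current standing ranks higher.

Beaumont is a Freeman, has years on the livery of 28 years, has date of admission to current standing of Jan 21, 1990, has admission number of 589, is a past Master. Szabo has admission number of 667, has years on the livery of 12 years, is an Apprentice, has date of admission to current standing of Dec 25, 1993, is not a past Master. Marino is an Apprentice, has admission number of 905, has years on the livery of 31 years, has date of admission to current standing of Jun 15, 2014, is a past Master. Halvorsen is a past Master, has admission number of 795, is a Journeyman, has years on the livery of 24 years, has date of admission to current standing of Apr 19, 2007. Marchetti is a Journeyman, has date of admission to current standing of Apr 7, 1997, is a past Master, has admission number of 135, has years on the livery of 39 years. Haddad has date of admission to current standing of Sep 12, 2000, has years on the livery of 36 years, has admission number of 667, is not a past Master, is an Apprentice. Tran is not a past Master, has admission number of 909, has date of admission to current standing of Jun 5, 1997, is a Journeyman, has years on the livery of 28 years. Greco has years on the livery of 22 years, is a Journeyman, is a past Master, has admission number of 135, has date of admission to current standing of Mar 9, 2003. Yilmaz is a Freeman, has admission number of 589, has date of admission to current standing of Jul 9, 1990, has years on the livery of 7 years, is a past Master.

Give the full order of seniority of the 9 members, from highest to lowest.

By standing in the guild: Yilmaz and Beaumont (Freeman); then Greco, Marchetti, Halvorsen and Tran (Journeyman); then Haddad, Szabo and Marino (Apprentice).
Yilmaz and Beaumont both have admission number 589, so the next rule applies.
Among Yilmaz and Beaumont, by date of admission to current standing (later first): Yilmaz (Jul 9, 1990) before Beaumont (Jan 21, 1990).
Among Greco, Marchetti, Halvorsen and Tran, by admission number (lower first): Greco and Marchetti (135) before Halvorsen (795) before Tran (909).
Among Greco and Marchetti, by date of admission to current standing (later first): Greco (Mar 9, 2003) before Marchetti (Apr 7, 1997).
Among Haddad, Szabo and Marino, by admission number (lower first): Haddad and Szabo (667) before Marino (905).
Among Haddad and Szabo, by date of admission to current standing (later first): Haddad (Sep 12, 2000) before Szabo (Dec 25, 1993).
Full order: Yilmaz, Beaumont, Greco, Marchetti, Halvorsen, Tran, Haddad, Szabo, Marino.

Yilmaz, Beaumont, Greco, Marchetti, Halvorsen, Tran, Haddad, Szabo, Marino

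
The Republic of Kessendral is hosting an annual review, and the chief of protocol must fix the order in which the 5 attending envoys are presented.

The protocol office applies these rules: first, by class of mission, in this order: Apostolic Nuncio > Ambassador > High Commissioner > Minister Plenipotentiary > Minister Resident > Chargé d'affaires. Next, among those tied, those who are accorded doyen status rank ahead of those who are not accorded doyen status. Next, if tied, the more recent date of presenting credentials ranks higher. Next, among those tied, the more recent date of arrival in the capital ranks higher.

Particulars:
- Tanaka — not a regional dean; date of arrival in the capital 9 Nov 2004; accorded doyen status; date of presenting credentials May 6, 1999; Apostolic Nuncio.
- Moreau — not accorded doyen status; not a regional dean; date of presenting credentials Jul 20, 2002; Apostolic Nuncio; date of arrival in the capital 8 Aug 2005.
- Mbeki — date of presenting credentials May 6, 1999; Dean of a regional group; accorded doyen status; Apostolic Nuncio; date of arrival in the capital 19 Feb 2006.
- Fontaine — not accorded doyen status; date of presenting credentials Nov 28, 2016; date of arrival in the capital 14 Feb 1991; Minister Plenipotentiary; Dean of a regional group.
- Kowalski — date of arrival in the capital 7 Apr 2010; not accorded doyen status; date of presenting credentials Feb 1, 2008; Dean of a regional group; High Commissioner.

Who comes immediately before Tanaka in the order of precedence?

Mbeki

By class of mission: Mbeki, Tanaka and Moreau (Apostolic Nuncio); then Kowalski (High Commissioner); then Fontaine (Minister Plenipotentiary).
Among Mbeki, Tanaka and Moreau, accorded doyen status before not accorded doyen status: Mbeki and Tanaka (accorded doyen status) before Moreau (not accorded doyen status).
Mbeki and Tanaka both have date of presenting credentials May 6, 1999, so the next rule applies.
Among Mbeki and Tanaka, by date of arrival in the capital (later first): Mbeki (19 Feb 2006) before Tanaka (9 Nov 2004).
Order: Mbeki, Tanaka, Moreau, Kowalski, Fontaine.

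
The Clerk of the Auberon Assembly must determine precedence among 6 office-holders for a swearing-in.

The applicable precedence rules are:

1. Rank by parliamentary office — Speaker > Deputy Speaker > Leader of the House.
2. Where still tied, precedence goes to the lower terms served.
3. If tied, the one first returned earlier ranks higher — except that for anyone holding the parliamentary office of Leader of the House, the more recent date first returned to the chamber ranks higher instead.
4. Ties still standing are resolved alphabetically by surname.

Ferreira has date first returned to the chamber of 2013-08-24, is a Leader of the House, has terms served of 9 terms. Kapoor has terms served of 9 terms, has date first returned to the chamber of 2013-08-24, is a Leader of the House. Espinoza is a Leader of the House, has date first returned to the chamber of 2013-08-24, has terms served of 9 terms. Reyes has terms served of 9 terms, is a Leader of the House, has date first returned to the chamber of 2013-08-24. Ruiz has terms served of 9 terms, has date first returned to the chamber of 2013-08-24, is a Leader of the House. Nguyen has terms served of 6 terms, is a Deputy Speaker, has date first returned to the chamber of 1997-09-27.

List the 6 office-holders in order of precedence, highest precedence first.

Nguyen, Espinoza, Ferreira, Kapoor, Reyes, Ruiz

By parliamentary office: Nguyen (Deputy Speaker); then Espinoza, Ferreira, Kapoor, Reyes and Ruiz (Leader of the House).
Espinoza, Ferreira, Kapoor, Reyes and Ruiz all have terms served 9 terms, so the next rule applies.
Espinoza, Ferreira, Kapoor, Reyes and Ruiz all have date first returned to the chamber 2013-08-24, so the next rule applies.
Among Espinoza, Ferreira, Kapoor, Reyes and Ruiz, alphabetically by surname: Espinoza before Ferreira before Kapoor before Reyes before Ruiz.
Full order: Nguyen, Espinoza, Ferreira, Kapoor, Reyes, Ruiz.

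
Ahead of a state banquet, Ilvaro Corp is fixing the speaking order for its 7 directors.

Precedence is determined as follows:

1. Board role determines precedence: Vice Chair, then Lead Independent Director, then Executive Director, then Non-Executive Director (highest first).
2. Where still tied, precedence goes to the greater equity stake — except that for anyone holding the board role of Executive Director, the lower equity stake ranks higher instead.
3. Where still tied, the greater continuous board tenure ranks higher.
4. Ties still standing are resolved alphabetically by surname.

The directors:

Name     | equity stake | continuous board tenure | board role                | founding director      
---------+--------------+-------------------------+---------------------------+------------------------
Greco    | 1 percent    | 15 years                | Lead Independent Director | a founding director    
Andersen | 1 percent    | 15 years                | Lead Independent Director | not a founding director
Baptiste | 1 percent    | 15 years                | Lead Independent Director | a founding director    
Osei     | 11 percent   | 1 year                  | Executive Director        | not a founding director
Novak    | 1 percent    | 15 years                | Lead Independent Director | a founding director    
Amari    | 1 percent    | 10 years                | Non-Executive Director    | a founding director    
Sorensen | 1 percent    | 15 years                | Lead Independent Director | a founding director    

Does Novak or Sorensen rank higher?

By board role: Andersen, Baptiste, Greco, Novak and Sorensen (Lead Independent Director); then Osei (Executive Director); then Amari (Non-Executive Director).
Andersen, Baptiste, Greco, Novak and Sorensen all have equity stake 1 percent, so the next rule applies.
Andersen, Baptiste, Greco, Novak and Sorensen all have continuous board tenure 15 years, so the next rule applies.
Among Andersen, Baptiste, Greco, Novak and Sorensen, alphabetically by surname: Andersen before Baptiste before Greco before Novak before Sorensen.
So Novak takes precedence.

Novak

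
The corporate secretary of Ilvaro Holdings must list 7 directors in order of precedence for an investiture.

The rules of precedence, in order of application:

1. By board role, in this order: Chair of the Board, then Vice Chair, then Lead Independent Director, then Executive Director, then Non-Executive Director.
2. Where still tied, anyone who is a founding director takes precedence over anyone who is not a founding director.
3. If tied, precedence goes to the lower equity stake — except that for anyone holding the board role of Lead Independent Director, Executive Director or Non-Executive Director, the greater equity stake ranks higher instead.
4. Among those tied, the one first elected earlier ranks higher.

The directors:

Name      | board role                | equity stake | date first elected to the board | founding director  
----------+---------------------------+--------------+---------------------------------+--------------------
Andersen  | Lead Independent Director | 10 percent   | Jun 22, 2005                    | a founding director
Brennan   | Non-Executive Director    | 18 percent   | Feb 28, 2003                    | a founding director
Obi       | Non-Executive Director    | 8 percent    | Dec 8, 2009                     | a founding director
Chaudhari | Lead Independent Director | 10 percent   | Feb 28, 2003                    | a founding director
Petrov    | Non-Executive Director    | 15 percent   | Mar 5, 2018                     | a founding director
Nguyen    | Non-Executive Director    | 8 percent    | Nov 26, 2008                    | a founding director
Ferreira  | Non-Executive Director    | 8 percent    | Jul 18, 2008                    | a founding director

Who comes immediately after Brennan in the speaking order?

By board role: Chaudhari and Andersen (Lead Independent Director); then Brennan, Petrov, Ferreira, Nguyen and Obi (Non-Executive Director).
Chaudhari and Andersen are each a founding director, so the next rule applies.
Chaudhari and Andersen both have equity stake 10 percent, so the next rule applies.
Among Chaudhari and Andersen, by date first elected to the board (earlier first): Chaudhari (Feb 28, 2003) before Andersen (Jun 22, 2005).
Brennan, Petrov, Ferreira, Nguyen and Obi are each a founding director, so the next rule applies.
Among Brennan, Petrov, Ferreira, Nguyen and Obi, by equity stake (higher first) (reversed rule for this group): Brennan (18 percent) before Petrov (15 percent) before Ferreira, Nguyen and Obi (8 percent).
Among Ferreira, Nguyen and Obi, by date first elected to the board (earlier first): Ferreira (Jul 18, 2008) before Nguyen (Nov 26, 2008) before Obi (Dec 8, 2009).
Order: Chaudhari, Andersen, Brennan, Petrov, Ferreira, Nguyen, Obi.

Petrov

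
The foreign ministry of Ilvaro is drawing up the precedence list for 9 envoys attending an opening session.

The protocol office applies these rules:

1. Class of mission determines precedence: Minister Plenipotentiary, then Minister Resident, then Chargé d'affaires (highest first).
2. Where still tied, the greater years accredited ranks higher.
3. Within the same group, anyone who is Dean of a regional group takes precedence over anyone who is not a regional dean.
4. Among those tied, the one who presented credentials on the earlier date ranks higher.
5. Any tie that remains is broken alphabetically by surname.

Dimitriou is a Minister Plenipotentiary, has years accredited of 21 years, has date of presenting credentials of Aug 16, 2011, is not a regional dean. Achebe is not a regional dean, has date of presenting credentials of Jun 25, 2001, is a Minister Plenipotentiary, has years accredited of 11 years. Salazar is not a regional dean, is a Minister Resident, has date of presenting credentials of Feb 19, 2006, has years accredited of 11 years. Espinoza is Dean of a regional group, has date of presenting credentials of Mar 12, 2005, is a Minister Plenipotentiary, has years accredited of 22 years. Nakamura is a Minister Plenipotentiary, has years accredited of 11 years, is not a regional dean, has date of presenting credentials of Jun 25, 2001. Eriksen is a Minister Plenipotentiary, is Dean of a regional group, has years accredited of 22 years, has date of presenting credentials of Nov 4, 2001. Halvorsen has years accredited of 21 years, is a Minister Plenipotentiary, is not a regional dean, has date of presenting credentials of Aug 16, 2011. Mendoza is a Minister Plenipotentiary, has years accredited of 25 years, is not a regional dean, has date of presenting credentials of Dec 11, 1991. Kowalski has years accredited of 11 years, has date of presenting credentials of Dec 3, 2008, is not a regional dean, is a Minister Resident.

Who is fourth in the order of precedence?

Dimitriou

By class of mission: Mendoza, Eriksen, Espinoza, Dimitriou, Halvorsen, Achebe and Nakamura (Minister Plenipotentiary); then Salazar and Kowalski (Minister Resident).
Among Mendoza, Eriksen, Espinoza, Dimitriou, Halvorsen, Achebe and Nakamura, by years accredited (higher first): Mendoza (25 years) before Eriksen and Espinoza (22 years) before Dimitriou and Halvorsen (21 years) before Achebe and Nakamura (11 years).
Eriksen and Espinoza are each Dean of a regional group, so the next rule applies.
Among Eriksen and Espinoza, by date of presenting credentials (earlier first): Eriksen (Nov 4, 2001) before Espinoza (Mar 12, 2005).
Dimitriou and Halvorsen are each not a regional dean, so the next rule applies.
Dimitriou and Halvorsen both have date of presenting credentials Aug 16, 2011, so the next rule applies.
Among Dimitriou and Halvorsen, alphabetically by surname: Dimitriou before Halvorsen.
Achebe and Nakamura are each not a regional dean, so the next rule applies.
Achebe and Nakamura both have date of presenting credentials Jun 25, 2001, so the next rule applies.
Among Achebe and Nakamura, alphabetically by surname: Achebe before Nakamura.
Salazar and Kowalski both have years accredited 11 years, so the next rule applies.
Salazar and Kowalski are each not a regional dean, so the next rule applies.
Among Salazar and Kowalski, by date of presenting credentials (earlier first): Salazar (Feb 19, 2006) before Kowalski (Dec 3, 2008).
Order: Mendoza, Eriksen, Espinoza, Dimitriou, Halvorsen, Achebe, Nakamura, Salazar, Kowalski.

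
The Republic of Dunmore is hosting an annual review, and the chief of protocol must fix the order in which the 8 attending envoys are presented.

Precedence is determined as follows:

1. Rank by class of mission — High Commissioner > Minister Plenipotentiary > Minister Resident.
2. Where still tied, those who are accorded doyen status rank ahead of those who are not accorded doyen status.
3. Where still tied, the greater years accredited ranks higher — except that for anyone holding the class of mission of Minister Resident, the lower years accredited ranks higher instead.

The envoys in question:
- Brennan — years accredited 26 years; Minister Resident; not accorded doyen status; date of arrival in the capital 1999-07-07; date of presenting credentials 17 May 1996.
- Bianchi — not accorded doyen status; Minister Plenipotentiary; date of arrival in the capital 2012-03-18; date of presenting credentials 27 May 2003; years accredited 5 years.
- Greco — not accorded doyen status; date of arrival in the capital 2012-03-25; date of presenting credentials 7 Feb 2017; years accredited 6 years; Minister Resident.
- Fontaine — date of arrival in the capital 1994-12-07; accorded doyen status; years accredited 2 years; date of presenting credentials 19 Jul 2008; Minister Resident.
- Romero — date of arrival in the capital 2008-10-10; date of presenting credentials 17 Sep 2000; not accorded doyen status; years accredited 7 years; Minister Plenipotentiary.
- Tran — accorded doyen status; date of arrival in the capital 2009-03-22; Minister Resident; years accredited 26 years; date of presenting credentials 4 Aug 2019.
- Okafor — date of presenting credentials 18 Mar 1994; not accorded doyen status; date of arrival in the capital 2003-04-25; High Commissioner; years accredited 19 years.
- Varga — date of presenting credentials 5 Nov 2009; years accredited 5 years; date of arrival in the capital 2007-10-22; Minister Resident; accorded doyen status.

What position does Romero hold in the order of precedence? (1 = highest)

By class of mission: Okafor (High Commissioner); then Romero and Bianchi (Minister Plenipotentiary); then Fontaine, Varga, Tran, Greco and Brennan (Minister Resident).
Romero and Bianchi are each not accorded doyen status, so the next rule applies.
Among Romero and Bianchi, by years accredited (higher first): Romero (7 years) before Bianchi (5 years).
Among Fontaine, Varga, Tran, Greco and Brennan, accorded doyen status before not accorded doyen status: Fontaine, Varga and Tran (accorded doyen status) before Greco and Brennan (not accorded doyen status).
Among Fontaine, Varga and Tran, by years accredited (lower first) (reversed rule for this group): Fontaine (2 years) before Varga (5 years) before Tran (26 years).
Among Greco and Brennan, by years accredited (lower first) (reversed rule for this group): Greco (6 years) before Brennan (26 years).
Order: Okafor, Romero, Bianchi, Fontaine, Varga, Tran, Greco, Brennan. So position 2.

2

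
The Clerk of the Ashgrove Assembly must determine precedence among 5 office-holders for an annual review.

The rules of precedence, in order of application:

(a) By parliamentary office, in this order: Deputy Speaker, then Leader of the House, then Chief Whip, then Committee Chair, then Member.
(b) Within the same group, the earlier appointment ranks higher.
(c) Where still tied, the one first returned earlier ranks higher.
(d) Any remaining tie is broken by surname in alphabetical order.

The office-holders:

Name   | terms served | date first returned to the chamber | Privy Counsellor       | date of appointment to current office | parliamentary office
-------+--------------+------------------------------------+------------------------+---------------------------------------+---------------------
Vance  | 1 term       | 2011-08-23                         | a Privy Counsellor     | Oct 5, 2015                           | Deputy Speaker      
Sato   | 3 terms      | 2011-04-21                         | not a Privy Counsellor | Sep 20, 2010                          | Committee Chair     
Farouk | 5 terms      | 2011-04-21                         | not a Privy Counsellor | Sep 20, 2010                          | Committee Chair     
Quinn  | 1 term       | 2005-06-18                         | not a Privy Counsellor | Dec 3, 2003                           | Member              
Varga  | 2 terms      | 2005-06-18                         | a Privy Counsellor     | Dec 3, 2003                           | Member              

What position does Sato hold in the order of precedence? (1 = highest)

By parliamentary office: Vance (Deputy Speaker); then Farouk and Sato (Committee Chair); then Quinn and Varga (Member).
Farouk and Sato both have date of appointment to current office Sep 20, 2010, so the next rule applies.
Farouk and Sato both have date first returned to the chamber 2011-04-21, so the next rule applies.
Among Farouk and Sato, alphabetically by surname: Farouk before Sato.
Quinn and Varga both have date of appointment to current office Dec 3, 2003, so the next rule applies.
Quinn and Varga both have date first returned to the chamber 2005-06-18, so the next rule applies.
Among Quinn and Varga, alphabetically by surname: Quinn before Varga.
Order: Vance, Farouk, Sato, Quinn, Varga. So position 3.

3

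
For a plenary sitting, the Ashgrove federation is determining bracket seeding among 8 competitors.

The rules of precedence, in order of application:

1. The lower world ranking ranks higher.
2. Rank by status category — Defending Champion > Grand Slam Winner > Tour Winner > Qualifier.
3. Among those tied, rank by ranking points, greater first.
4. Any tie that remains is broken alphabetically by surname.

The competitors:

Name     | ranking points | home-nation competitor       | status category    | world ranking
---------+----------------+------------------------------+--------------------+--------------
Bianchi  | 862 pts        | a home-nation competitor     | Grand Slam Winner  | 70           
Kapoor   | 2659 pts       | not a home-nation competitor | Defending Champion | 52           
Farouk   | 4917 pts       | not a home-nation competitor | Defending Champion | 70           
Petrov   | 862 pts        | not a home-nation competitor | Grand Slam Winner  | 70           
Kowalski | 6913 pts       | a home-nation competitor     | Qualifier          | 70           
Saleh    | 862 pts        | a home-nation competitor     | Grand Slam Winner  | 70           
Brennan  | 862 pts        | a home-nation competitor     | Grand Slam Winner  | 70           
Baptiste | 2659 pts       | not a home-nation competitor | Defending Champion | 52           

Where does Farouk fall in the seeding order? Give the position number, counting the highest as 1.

3

By world ranking (lower first): Baptiste and Kapoor (both 52); then Farouk, Bianchi, Brennan, Petrov, Saleh and Kowalski (each 70).
Baptiste and Kapoor are each Defending Champion, so the next rule applies.
Baptiste and Kapoor both have ranking points 2659 pts, so the next rule applies.
Among Baptiste and Kapoor, alphabetically by surname: Baptiste before Kapoor.
Among Farouk, Bianchi, Brennan, Petrov, Saleh and Kowalski, by status category: Farouk (Defending Champion) before Bianchi, Brennan, Petrov and Saleh (Grand Slam Winner) before Kowalski (Qualifier).
Bianchi, Brennan, Petrov and Saleh all have ranking points 862 pts, so the next rule applies.
Among Bianchi, Brennan, Petrov and Saleh, alphabetically by surname: Bianchi before Brennan before Petrov before Saleh.
Order: Baptiste, Kapoor, Farouk, Bianchi, Brennan, Petrov, Saleh, Kowalski. So position 3.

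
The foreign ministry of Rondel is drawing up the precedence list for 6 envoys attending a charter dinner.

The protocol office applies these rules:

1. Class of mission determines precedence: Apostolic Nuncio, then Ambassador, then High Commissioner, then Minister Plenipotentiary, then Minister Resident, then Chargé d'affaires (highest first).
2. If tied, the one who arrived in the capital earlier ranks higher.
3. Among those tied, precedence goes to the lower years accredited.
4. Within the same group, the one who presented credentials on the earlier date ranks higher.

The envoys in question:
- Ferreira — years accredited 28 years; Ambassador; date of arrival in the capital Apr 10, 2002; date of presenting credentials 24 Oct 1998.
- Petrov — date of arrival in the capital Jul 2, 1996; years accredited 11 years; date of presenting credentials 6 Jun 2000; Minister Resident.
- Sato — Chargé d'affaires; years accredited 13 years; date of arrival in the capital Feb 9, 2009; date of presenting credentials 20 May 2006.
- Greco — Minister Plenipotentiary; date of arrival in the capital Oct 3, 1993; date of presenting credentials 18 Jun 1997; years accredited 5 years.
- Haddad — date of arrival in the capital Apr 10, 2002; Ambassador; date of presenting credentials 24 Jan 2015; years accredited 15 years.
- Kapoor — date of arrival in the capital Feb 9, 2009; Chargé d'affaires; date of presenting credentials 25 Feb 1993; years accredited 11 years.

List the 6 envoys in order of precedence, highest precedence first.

Haddad, Ferreira, Greco, Petrov, Kapoor, Sato

By class of mission: Haddad and Ferreira (Ambassador); then Greco (Minister Plenipotentiary); then Petrov (Minister Resident); then Kapoor and Sato (Chargé d'affaires).
Haddad and Ferreira both have date of arrival in the capital Apr 10, 2002, so the next rule applies.
Among Haddad and Ferreira, by years accredited (lower first): Haddad (15 years) before Ferreira (28 years).
Kapoor and Sato both have date of arrival in the capital Feb 9, 2009, so the next rule applies.
Among Kapoor and Sato, by years accredited (lower first): Kapoor (11 years) before Sato (13 years).
Full order: Haddad, Ferreira, Greco, Petrov, Kapoor, Sato.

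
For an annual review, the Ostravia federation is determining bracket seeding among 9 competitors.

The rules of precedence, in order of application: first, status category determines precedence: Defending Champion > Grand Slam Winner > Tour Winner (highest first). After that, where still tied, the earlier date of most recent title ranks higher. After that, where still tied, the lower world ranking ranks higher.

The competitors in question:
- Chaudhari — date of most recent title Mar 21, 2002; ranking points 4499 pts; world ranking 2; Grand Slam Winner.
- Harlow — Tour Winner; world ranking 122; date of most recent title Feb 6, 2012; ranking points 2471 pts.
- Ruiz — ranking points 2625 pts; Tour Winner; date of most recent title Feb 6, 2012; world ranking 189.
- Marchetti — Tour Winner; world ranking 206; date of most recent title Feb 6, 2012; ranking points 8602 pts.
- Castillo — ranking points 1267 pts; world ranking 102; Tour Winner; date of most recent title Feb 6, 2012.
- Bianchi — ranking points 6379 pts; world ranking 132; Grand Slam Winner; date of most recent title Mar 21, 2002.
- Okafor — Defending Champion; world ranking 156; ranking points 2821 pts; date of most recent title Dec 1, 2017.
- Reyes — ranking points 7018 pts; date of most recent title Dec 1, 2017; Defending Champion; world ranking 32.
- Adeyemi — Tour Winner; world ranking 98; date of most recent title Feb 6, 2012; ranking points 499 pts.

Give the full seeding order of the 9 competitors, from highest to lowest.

By status category: Reyes and Okafor (Defending Champion); then Chaudhari and Bianchi (Grand Slam Winner); then Adeyemi, Castillo, Harlow, Ruiz and Marchetti (Tour Winner).
Reyes and Okafor both have date of most recent title Dec 1, 2017, so the next rule applies.
Among Reyes and Okafor, by world ranking (lower first): Reyes (32) before Okafor (156).
Chaudhari and Bianchi both have date of most recent title Mar 21, 2002, so the next rule applies.
Among Chaudhari and Bianchi, by world ranking (lower first): Chaudhari (2) before Bianchi (132).
Adeyemi, Castillo, Harlow, Ruiz and Marchetti all have date of most recent title Feb 6, 2012, so the next rule applies.
Among Adeyemi, Castillo, Harlow, Ruiz and Marchetti, by world ranking (lower first): Adeyemi (98) before Castillo (102) before Harlow (122) before Ruiz (189) before Marchetti (206).
Full order: Reyes, Okafor, Chaudhari, Bianchi, Adeyemi, Castillo, Harlow, Ruiz, Marchetti.

Reyes, Okafor, Chaudhari, Bianchi, Adeyemi, Castillo, Harlow, Ruiz, Marchetti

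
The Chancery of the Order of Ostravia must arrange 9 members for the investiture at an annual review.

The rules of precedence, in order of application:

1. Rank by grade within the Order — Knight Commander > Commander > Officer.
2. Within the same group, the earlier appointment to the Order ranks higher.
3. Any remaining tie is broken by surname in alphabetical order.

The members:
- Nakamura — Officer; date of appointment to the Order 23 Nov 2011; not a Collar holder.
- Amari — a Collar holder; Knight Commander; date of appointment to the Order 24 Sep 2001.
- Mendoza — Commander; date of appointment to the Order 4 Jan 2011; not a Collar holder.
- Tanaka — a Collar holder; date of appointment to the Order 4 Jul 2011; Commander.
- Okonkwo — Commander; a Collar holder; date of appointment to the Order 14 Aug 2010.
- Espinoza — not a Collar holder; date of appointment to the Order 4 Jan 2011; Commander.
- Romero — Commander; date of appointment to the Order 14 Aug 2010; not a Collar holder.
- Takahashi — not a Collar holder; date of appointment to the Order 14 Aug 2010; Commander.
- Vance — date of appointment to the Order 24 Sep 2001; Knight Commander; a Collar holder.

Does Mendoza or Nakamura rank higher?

Mendoza

By grade within the Order: Amari and Vance (Knight Commander); then Okonkwo, Romero, Takahashi, Espinoza, Mendoza and Tanaka (Commander); then Nakamura (Officer).
Amari and Vance both have date of appointment to the Order 24 Sep 2001, so the next rule applies.
Among Amari and Vance, alphabetically by surname: Amari before Vance.
Among Okonkwo, Romero, Takahashi, Espinoza, Mendoza and Tanaka, by date of appointment to the Order (earlier first): Okonkwo, Romero and Takahashi (14 Aug 2010) before Espinoza and Mendoza (4 Jan 2011) before Tanaka (4 Jul 2011).
Among Okonkwo, Romero and Takahashi, alphabetically by surname: Okonkwo before Romero before Takahashi.
Among Espinoza and Mendoza, alphabetically by surname: Espinoza before Mendoza.
So Mendoza takes precedence.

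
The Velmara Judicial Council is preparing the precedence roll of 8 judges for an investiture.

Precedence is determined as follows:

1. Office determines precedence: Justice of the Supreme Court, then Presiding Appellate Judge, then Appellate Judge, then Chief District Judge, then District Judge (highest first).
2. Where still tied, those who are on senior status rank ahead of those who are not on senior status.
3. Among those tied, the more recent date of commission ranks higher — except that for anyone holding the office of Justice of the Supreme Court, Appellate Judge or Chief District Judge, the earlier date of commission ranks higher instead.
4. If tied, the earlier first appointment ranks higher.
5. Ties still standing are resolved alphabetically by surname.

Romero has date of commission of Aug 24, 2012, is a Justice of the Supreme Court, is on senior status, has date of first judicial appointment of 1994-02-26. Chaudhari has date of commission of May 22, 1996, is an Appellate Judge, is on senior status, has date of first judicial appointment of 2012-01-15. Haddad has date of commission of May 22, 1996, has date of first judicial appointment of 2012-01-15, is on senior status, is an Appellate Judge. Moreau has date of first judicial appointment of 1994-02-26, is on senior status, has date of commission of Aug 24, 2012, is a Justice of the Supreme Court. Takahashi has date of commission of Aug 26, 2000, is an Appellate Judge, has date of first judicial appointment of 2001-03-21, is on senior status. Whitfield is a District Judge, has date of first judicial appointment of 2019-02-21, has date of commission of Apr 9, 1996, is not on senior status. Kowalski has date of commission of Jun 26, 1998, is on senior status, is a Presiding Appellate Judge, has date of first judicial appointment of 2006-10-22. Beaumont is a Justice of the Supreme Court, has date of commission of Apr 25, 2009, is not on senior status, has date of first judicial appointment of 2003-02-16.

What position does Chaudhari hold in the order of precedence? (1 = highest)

5

By office: Moreau, Romero and Beaumont (Justice of the Supreme Court); then Kowalski (Presiding Appellate Judge); then Chaudhari, Haddad and Takahashi (Appellate Judge); then Whitfield (District Judge).
Among Moreau, Romero and Beaumont, on senior status before not on senior status: Moreau and Romero (on senior status) before Beaumont (not on senior status).
Moreau and Romero both have date of commission Aug 24, 2012, so the next rule applies.
Moreau and Romero both have date of first judicial appointment 1994-02-26, so the next rule applies.
Among Moreau and Romero, alphabetically by surname: Moreau before Romero.
Chaudhari, Haddad and Takahashi are each on senior status, so the next rule applies.
Among Chaudhari, Haddad and Takahashi, by date of commission (earlier first) (reversed rule for this group): Chaudhari and Haddad (May 22, 1996) before Takahashi (Aug 26, 2000).
Chaudhari and Haddad both have date of first judicial appointment 2012-01-15, so the next rule applies.
Among Chaudhari and Haddad, alphabetically by surname: Chaudhari before Haddad.
Order: Moreau, Romero, Beaumont, Kowalski, Chaudhari, Haddad, Takahashi, Whitfield. So position 5.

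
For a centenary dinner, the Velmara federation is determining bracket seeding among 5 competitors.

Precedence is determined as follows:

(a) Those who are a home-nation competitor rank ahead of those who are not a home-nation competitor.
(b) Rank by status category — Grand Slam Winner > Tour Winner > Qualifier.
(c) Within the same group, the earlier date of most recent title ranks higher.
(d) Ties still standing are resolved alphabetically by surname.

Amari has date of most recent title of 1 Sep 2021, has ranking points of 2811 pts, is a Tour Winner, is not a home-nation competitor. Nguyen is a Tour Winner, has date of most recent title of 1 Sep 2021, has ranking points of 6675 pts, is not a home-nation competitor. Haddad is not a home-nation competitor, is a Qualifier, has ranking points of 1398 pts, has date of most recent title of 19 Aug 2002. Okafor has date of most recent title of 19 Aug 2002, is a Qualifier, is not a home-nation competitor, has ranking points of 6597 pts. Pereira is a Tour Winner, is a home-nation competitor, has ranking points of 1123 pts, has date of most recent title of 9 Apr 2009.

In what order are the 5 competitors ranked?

By the first rule: Pereira (a home-nation competitor); then Amari, Nguyen, Haddad and Okafor (each not a home-nation competitor).
Among Amari, Nguyen, Haddad and Okafor, by status category: Amari and Nguyen (Tour Winner) before Haddad and Okafor (Qualifier).
Amari and Nguyen both have date of most recent title 1 Sep 2021, so the next rule applies.
Among Amari and Nguyen, alphabetically by surname: Amari before Nguyen.
Haddad and Okafor both have date of most recent title 19 Aug 2002, so the next rule applies.
Among Haddad and Okafor, alphabetically by surname: Haddad before Okafor.
Full order: Pereira, Amari, Nguyen, Haddad, Okafor.

Pereira, Amari, Nguyen, Haddad, Okafor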